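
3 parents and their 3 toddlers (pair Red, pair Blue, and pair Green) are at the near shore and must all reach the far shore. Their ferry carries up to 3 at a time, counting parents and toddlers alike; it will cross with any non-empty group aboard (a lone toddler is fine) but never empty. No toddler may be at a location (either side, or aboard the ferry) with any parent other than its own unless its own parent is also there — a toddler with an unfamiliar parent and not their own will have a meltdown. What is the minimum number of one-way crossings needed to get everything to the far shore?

Counting alone: each trip to the far shore takes at most 3 across and each return brings at least 1 back, so after t trips out (and t−1 returns) at most 3t − (t−1) of the 6 are across; that first reaches 6 at t = 3, so at least 5 crossings are needed.
The plan below uses exactly 5 crossings, so it is optimal:
1. parent Red and toddler Red cross → the far shore.
2. parent Red crosses ← the near shore.
3. parent Blue, parent Green, and parent Red cross → the far shore.
4. toddler Red crosses ← the near shore.
5. toddler Blue, toddler Green, and toddler Red cross → the far shore.

5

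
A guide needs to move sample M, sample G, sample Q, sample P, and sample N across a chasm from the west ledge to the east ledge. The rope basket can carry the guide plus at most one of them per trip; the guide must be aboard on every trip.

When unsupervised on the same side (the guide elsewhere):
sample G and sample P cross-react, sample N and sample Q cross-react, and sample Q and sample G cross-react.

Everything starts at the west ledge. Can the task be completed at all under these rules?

No

Whatever the first load, the items left behind include a forbidden pair without the guide. No opening move is safe, so no plan exists.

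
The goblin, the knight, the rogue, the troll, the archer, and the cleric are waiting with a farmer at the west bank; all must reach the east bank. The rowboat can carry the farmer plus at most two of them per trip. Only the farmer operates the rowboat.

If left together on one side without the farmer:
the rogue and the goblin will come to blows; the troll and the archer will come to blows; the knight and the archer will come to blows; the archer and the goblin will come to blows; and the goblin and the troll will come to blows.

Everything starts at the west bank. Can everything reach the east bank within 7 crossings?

No

Counting alone: the farmer can take at most 2 across per trip to the east bank, so moving all 6 needs at least 3 loaded trips out, with a return between consecutive ones — at least 5 crossings.
The safety rule pushes this higher. Following every safe sequence of crossings, the most of the 6 that can be at the east bank as the rowboat arrives there on crossings 5, 7 is 4, 5 respectively — never all 6.
So the move cannot be finished within 7 crossings. (The shortest complete plan takes 9:)
1. Farmer goes to the east bank with the archer and the goblin.  [the west bank: the cleric, the knight, the rogue, the troll | the east bank: the archer, the goblin]
2. Farmer goes back to the west bank with the goblin.  [the west bank: the cleric, the goblin, the knight, the rogue, the troll | the east bank: the archer]
3. Farmer goes to the east bank with the goblin and the knight.  [the west bank: the cleric, the rogue, the troll | the east bank: the archer, the goblin, the knight]
4. Farmer goes back to the west bank with the archer.  [the west bank: the archer, the cleric, the rogue, the troll | the east bank: the goblin, the knight]
5. Farmer goes to the east bank with the rogue and the troll.  [the west bank: the archer, the cleric | the east bank: the goblin, the knight, the rogue, the troll]
6. Farmer goes back to the west bank with the goblin.  [the west bank: the archer, the cleric, the goblin | the east bank: the knight, the rogue, the troll]
7. Farmer goes to the east bank with the cleric and the goblin.  [the west bank: the archer | the east bank: the cleric, the goblin, the knight, the rogue, the troll]
8. Farmer goes back to the west bank with the goblin.  [the west bank: the archer, the goblin | the east bank: the cleric, the knight, the rogue, the troll]
9. Farmer goes to the east bank with the archer and the goblin.  [the west bank: — | the east bank: the archer, the cleric, the goblin, the knight, the rogue, the troll]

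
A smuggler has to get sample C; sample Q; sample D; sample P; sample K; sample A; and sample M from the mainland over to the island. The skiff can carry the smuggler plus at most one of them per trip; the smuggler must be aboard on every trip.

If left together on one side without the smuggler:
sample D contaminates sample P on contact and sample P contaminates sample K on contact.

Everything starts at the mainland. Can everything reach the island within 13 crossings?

Counting alone: the smuggler can take at most 1 across per trip to the island, so moving all 7 needs at least 7 loaded trips out, with a return between consecutive ones — at least 13 crossings.
The safety rule pushes this higher. Following every safe sequence of crossings, the most of the 7 that can be at the island as the skiff arrives there on crossing 13 is 6 — never all 7.
So the move cannot be finished within 13 crossings. (The shortest complete plan takes 15:)
1. Smuggler goes to the island with sample P.
2. Smuggler goes back to the mainland alone.
3. Smuggler goes to the island with sample C.
4. Smuggler goes back to the mainland alone.
5. Smuggler goes to the island with sample Q.
6. Smuggler goes back to the mainland alone.
7. Smuggler goes to the island with sample D.
8. Smuggler goes back to the mainland with sample P.
9. Smuggler goes to the island with sample K.
10. Smuggler goes back to the mainland alone.
11. Smuggler goes to the island with sample A.
12. Smuggler goes back to the mainland alone.
13. Smuggler goes to the island with sample M.
14. Smuggler goes back to the mainland alone.
15. Smuggler goes to the island with sample P.

No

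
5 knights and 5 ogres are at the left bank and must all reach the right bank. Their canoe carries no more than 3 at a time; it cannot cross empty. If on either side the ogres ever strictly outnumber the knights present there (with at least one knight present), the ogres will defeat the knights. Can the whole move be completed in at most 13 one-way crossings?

Yes — this plan uses 11 crossings (≤ 13):
1. 2 ogres → the right bank.  (the left bank: 5K 3O; the right bank: 0K 2O)
2. 1 ogre ← the left bank.  (the left bank: 5K 4O; the right bank: 0K 1O)
3. 3 ogres → the right bank.  (the left bank: 5K 1O; the right bank: 0K 4O)
4. 1 ogre ← the left bank.  (the left bank: 5K 2O; the right bank: 0K 3O)
5. 3 knights → the right bank.  (the left bank: 2K 2O; the right bank: 3K 3O)
6. 1 knight and 1 ogre ← the left bank.  (the left bank: 3K 3O; the right bank: 2K 2O)
7. 3 knights → the right bank.  (the left bank: 0K 3O; the right bank: 5K 2O)
8. 1 ogre ← the left bank.  (the left bank: 0K 4O; the right bank: 5K 1O)
9. 2 ogres → the right bank.  (the left bank: 0K 2O; the right bank: 5K 3O)
10. 1 ogre ← the left bank.  (the left bank: 0K 3O; the right bank: 5K 2O)
11. 3 ogres → the right bank.  (the left bank: 0K 0O; the right bank: 5K 5O)

Yes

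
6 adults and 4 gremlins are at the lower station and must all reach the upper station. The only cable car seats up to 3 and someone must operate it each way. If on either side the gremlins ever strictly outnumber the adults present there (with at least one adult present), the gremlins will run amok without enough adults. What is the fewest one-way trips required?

Counting alone: each trip to the upper station takes at most 3 across and each return brings at least 1 back, so after t trips out (and t−1 returns) at most 3t − (t−1) of the 10 are across; that first reaches 10 at t = 5, so at least 9 crossings are needed.
The plan below uses exactly 9 crossings, so it is optimal:
1. 2 gremlins → the upper station.  (the lower station: 6A 2G; the upper station: 0A 2G)
2. 1 gremlin ← the lower station.  (the lower station: 6A 3G; the upper station: 0A 1G)
3. 3 gremlins → the upper station.  (the lower station: 6A 0G; the upper station: 0A 4G)
4. 1 gremlin ← the lower station.  (the lower station: 6A 1G; the upper station: 0A 3G)
5. 3 adults → the upper station.  (the lower station: 3A 1G; the upper station: 3A 3G)
6. 1 gremlin ← the lower station.  (the lower station: 3A 2G; the upper station: 3A 2G)
7. 1 adult and 2 gremlins → the upper station.  (the lower station: 2A 0G; the upper station: 4A 4G)
8. 1 gremlin ← the lower station.  (the lower station: 2A 1G; the upper station: 4A 3G)
9. 2 adults and 1 gremlin → the upper station.  (the lower station: 0A 0G; the upper station: 6A 4G)

9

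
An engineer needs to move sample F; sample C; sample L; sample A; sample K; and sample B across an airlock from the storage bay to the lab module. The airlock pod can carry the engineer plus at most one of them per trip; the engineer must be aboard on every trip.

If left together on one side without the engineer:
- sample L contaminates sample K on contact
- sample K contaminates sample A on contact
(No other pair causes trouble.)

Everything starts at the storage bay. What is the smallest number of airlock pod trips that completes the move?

13

Counting alone: the engineer can take at most 1 across per trip to the lab module, so moving all 6 needs at least 6 loaded trips out, with a return between consecutive ones — at least 11 crossings.
The safety rule pushes this higher. Following every safe sequence of crossings, the most of the 6 that can be at the lab module as the airlock pod arrives there on crossing 11 is 5 — never all 6.
So no plan with fewer than 13 crossings exists, and this one achieves 13:
1. Engineer goes to the lab module with sample K.
2. Engineer goes back to the storage bay alone.
3. Engineer goes to the lab module with sample F.
4. Engineer goes back to the storage bay alone.
5. Engineer goes to the lab module with sample C.
6. Engineer goes back to the storage bay alone.
7. Engineer goes to the lab module with sample L.
8. Engineer goes back to the storage bay with sample K.
9. Engineer goes to the lab module with sample A.
10. Engineer goes back to the storage bay alone.
11. Engineer goes to the lab module with sample B.
12. Engineer goes back to the storage bay alone.
13. Engineer goes to the lab module with sample K.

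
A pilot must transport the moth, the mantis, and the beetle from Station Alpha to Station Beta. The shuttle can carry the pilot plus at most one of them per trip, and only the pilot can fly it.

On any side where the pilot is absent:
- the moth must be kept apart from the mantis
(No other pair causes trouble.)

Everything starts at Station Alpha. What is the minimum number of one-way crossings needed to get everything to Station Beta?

Counting alone: the pilot can take at most 1 across per trip to Station Beta, so moving all 3 needs at least 3 loaded trips out, with a return between consecutive ones — at least 5 crossings.
The plan below uses exactly 5 crossings, so it is optimal:
1. Pilot goes to Station Beta with the moth.
2. Pilot goes back to Station Alpha alone.
3. Pilot goes to Station Beta with the beetle.
4. Pilot goes back to Station Alpha alone.
5. Pilot goes to Station Beta with the mantis.

5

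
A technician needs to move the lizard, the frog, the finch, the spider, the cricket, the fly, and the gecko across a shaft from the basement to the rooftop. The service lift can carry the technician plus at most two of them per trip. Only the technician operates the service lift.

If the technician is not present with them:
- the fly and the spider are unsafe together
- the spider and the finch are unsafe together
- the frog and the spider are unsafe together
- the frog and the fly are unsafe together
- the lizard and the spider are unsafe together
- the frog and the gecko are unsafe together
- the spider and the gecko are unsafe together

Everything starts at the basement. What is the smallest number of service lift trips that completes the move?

Counting alone: the technician can take at most 2 across per trip to the rooftop, so moving all 7 needs at least 4 loaded trips out, with a return between consecutive ones — at least 7 crossings.
The safety rule pushes this higher. Following every safe sequence of crossings, the most of the 7 that can be at the rooftop as the service lift arrives there on crossings 7, 9 is 5, 6 respectively — never all 7.
So no plan with fewer than 11 crossings exists, and this one achieves 11:
1. Technician goes to the rooftop with the frog and the spider.  [the basement: the cricket, the finch, the fly, the gecko, the lizard | the rooftop: the frog, the spider]
2. Technician goes back to the basement with the frog.  [the basement: the cricket, the finch, the fly, the frog, the gecko, the lizard | the rooftop: the spider]
3. Technician goes to the rooftop with the frog and the lizard.  [the basement: the cricket, the finch, the fly, the gecko | the rooftop: the frog, the lizard, the spider]
4. Technician goes back to the basement with the spider.  [the basement: the cricket, the finch, the fly, the gecko, the spider | the rooftop: the frog, the lizard]
5. Technician goes to the rooftop with the finch and the spider.  [the basement: the cricket, the fly, the gecko | the rooftop: the finch, the frog, the lizard, the spider]
6. Technician goes back to the basement with the spider.  [the basement: the cricket, the fly, the gecko, the spider | the rooftop: the finch, the frog, the lizard]
7. Technician goes to the rooftop with the cricket and the spider.  [the basement: the fly, the gecko | the rooftop: the cricket, the finch, the frog, the lizard, the spider]
8. Technician goes back to the basement with the spider.  [the basement: the fly, the gecko, the spider | the rooftop: the cricket, the finch, the frog, the lizard]
9. Technician goes to the rooftop with the fly and the gecko.  [the basement: the spider | the rooftop: the cricket, the finch, the fly, the frog, the gecko, the lizard]
10. Technician goes back to the basement with the frog.  [the basement: the frog, the spider | the rooftop: the cricket, the finch, the fly, the gecko, the lizard]
11. Technician goes to the rooftop with the frog and the spider.  [the basement: — | the rooftop: the cricket, the finch, the fly, the frog, the gecko, the lizard, the spider]

11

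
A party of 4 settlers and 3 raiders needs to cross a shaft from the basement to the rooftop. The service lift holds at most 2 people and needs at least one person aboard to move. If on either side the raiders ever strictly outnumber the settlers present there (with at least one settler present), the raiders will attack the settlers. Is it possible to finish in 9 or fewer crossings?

No

Counting alone: each trip to the rooftop takes at most 2 across and each return brings at least 1 back, so after t trips out (and t−1 returns) at most 2t − (t−1) of the 7 are across; that first reaches 7 at t = 6, so at least 11 crossings are needed.
Since 9 < 11, 9 crossings cannot be enough. (The shortest complete plan in fact takes 11:)
1. 2 raiders → the rooftop.  (the basement: 4S 1R; the rooftop: 0S 2R)
2. 1 raider ← the basement.  (the basement: 4S 2R; the rooftop: 0S 1R)
3. 2 raiders → the rooftop.  (the basement: 4S 0R; the rooftop: 0S 3R)
4. 1 raider ← the basement.  (the basement: 4S 1R; the rooftop: 0S 2R)
5. 2 settlers → the rooftop.  (the basement: 2S 1R; the rooftop: 2S 2R)
6. 1 raider ← the basement.  (the basement: 2S 2R; the rooftop: 2S 1R)
7. 1 settler and 1 raider → the rooftop.  (the basement: 1S 1R; the rooftop: 3S 2R)
8. 1 settler ← the basement.  (the basement: 2S 1R; the rooftop: 2S 2R)
9. 1 settler and 1 raider → the rooftop.  (the basement: 1S 0R; the rooftop: 3S 3R)
10. 1 raider ← the basement.  (the basement: 1S 1R; the rooftop: 3S 2R)
11. 1 settler and 1 raider → the rooftop.  (the basement: 0S 0R; the rooftop: 4S 3R)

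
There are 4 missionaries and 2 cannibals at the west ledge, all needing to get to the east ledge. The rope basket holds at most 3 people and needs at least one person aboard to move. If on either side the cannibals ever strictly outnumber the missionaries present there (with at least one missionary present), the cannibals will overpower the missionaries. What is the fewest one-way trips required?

Counting alone: each trip to the east ledge takes at most 3 across and each return brings at least 1 back, so after t trips out (and t−1 returns) at most 3t − (t−1) of the 6 are across; that first reaches 6 at t = 3, so at least 5 crossings are needed.
The plan below uses exactly 5 crossings, so it is optimal:
1. 2 cannibals → the east ledge.  (the west ledge: 4M 0C; the east ledge: 0M 2C)
2. 1 cannibal ← the west ledge.  (the west ledge: 4M 1C; the east ledge: 0M 1C)
3. 2 missionaries and 1 cannibal → the east ledge.  (the west ledge: 2M 0C; the east ledge: 2M 2C)
4. 1 cannibal ← the west ledge.  (the west ledge: 2M 1C; the east ledge: 2M 1C)
5. 2 missionaries and 1 cannibal → the east ledge.  (the west ledge: 0M 0C; the east ledge: 4M 2C)

5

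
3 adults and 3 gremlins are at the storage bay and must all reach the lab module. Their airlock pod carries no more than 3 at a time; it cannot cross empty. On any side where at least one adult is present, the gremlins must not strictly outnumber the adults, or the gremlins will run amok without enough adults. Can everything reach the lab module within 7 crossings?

Yes

Yes — this plan uses 5 crossings (≤ 7):
1. 2 gremlins → the lab module.  (the storage bay: 3A 1G; the lab module: 0A 2G)
2. 1 gremlin ← the storage bay.  (the storage bay: 3A 2G; the lab module: 0A 1G)
3. 3 adults → the lab module.  (the storage bay: 0A 2G; the lab module: 3A 1G)
4. 1 gremlin ← the storage bay.  (the storage bay: 0A 3G; the lab module: 3A 0G)
5. 3 gremlins → the lab module.  (the storage bay: 0A 0G; the lab module: 3A 3G)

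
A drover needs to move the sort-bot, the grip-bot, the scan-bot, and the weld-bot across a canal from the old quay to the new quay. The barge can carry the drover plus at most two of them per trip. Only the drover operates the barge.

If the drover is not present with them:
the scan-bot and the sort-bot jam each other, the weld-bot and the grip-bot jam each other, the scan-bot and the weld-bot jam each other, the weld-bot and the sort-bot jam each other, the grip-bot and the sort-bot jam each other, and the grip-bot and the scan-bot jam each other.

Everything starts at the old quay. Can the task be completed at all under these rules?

Whatever the first load, the items left behind include a forbidden pair without the drover. No opening move is safe, so no plan exists.

No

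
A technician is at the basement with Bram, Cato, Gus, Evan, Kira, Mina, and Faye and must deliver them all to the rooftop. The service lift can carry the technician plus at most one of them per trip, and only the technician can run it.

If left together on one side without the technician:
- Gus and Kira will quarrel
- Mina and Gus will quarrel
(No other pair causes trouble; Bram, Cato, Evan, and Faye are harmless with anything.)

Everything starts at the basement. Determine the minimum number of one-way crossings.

15

Counting alone: the technician can take at most 1 across per trip to the rooftop, so moving all 7 needs at least 7 loaded trips out, with a return between consecutive ones — at least 13 crossings.
The safety rule pushes this higher. Following every safe sequence of crossings, the most of the 7 that can be at the rooftop as the service lift arrives there on crossing 13 is 6 — never all 7.
So no plan with fewer than 15 crossings exists, and this one achieves 15:
1. Technician goes to the rooftop with Gus.  [the basement: Bram, Cato, Evan, Faye, Kira, Mina | the rooftop: Gus]
2. Technician goes back to the basement alone.  [the basement: Bram, Cato, Evan, Faye, Kira, Mina | the rooftop: Gus]
3. Technician goes to the rooftop with Bram.  [the basement: Cato, Evan, Faye, Kira, Mina | the rooftop: Bram, Gus]
4. Technician goes back to the basement alone.  [the basement: Cato, Evan, Faye, Kira, Mina | the rooftop: Bram, Gus]
5. Technician goes to the rooftop with Cato.  [the basement: Evan, Faye, Kira, Mina | the rooftop: Bram, Cato, Gus]
6. Technician goes back to the basement alone.  [the basement: Evan, Faye, Kira, Mina | the rooftop: Bram, Cato, Gus]
7. Technician goes to the rooftop with Evan.  [the basement: Faye, Kira, Mina | the rooftop: Bram, Cato, Evan, Gus]
8. Technician goes back to the basement alone.  [the basement: Faye, Kira, Mina | the rooftop: Bram, Cato, Evan, Gus]
9. Technician goes to the rooftop with Kira.  [the basement: Faye, Mina | the rooftop: Bram, Cato, Evan, Gus, Kira]
10. Technician goes back to the basement with Gus.  [the basement: Faye, Gus, Mina | the rooftop: Bram, Cato, Evan, Kira]
11. Technician goes to the rooftop with Mina.  [the basement: Faye, Gus | the rooftop: Bram, Cato, Evan, Kira, Mina]
12. Technician goes back to the basement alone.  [the basement: Faye, Gus | the rooftop: Bram, Cato, Evan, Kira, Mina]
13. Technician goes to the rooftop with Faye.  [the basement: Gus | the rooftop: Bram, Cato, Evan, Faye, Kira, Mina]
14. Technician goes back to the basement alone.  [the basement: Gus | the rooftop: Bram, Cato, Evan, Faye, Kira, Mina]
15. Technician goes to the rooftop with Gus.  [the basement: — | the rooftop: Bram, Cato, Evan, Faye, Gus, Kira, Mina]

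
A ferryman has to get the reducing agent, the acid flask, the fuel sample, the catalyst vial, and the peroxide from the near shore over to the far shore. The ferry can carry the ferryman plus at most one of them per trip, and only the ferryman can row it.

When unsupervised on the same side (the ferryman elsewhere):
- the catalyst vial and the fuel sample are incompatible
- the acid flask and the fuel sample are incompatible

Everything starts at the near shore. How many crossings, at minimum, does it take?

Counting alone: the ferryman can take at most 1 across per trip to the far shore, so moving all 5 needs at least 5 loaded trips out, with a return between consecutive ones — at least 9 crossings.
The safety rule pushes this higher. Following every safe sequence of crossings, the most of the 5 that can be at the far shore as the ferry arrives there on crossing 9 is 4 — never all 5.
So no plan with fewer than 11 crossings exists, and this one achieves 11:
1. Ferryman goes to the far shore with the fuel sample.  [the near shore: the acid flask, the catalyst vial, the peroxide, the reducing agent | the far shore: the fuel sample]
2. Ferryman goes back to the near shore alone.  [the near shore: the acid flask, the catalyst vial, the peroxide, the reducing agent | the far shore: the fuel sample]
3. Ferryman goes to the far shore with the reducing agent.  [the near shore: the acid flask, the catalyst vial, the peroxide | the far shore: the fuel sample, the reducing agent]
4. Ferryman goes back to the near shore alone.  [the near shore: the acid flask, the catalyst vial, the peroxide | the far shore: the fuel sample, the reducing agent]
5. Ferryman goes to the far shore with the acid flask.  [the near shore: the catalyst vial, the peroxide | the far shore: the acid flask, the fuel sample, the reducing agent]
6. Ferryman goes back to the near shore with the fuel sample.  [the near shore: the catalyst vial, the fuel sample, the peroxide | the far shore: the acid flask, the reducing agent]
7. Ferryman goes to the far shore with the catalyst vial.  [the near shore: the fuel sample, the peroxide | the far shore: the acid flask, the catalyst vial, the reducing agent]
8. Ferryman goes back to the near shore alone.  [the near shore: the fuel sample, the peroxide | the far shore: the acid flask, the catalyst vial, the reducing agent]
9. Ferryman goes to the far shore with the peroxide.  [the near shore: the fuel sample | the far shore: the acid flask, the catalyst vial, the peroxide, the reducing agent]
10. Ferryman goes back to the near shore alone.  [the near shore: the fuel sample | the far shore: the acid flask, the catalyst vial, the peroxide, the reducing agent]
11. Ferryman goes to the far shore with the fuel sample.  [the near shore: — | the far shore: the acid flask, the catalyst vial, the fuel sample, the peroxide, the reducing agent]

11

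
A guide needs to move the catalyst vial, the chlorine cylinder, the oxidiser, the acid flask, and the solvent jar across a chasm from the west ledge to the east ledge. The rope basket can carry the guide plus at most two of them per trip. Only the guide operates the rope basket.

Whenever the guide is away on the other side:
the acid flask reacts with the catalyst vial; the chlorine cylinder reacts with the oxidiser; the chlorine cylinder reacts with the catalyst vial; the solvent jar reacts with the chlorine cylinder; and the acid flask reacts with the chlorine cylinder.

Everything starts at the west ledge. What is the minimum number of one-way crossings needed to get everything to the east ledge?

Counting alone: the guide can take at most 2 across per trip to the east ledge, so moving all 5 needs at least 3 loaded trips out, with a return between consecutive ones — at least 5 crossings.
The safety rule pushes this higher. Following every safe sequence of crossings, the most of the 5 that can be at the east ledge as the rope basket arrives there on crossing 5 is 4 — never all 5.
So no plan with fewer than 7 crossings exists, and this one achieves 7:
1. Guide goes to the east ledge with the catalyst vial and the chlorine cylinder.
2. Guide goes back to the west ledge with the catalyst vial.
3. Guide goes to the east ledge with the catalyst vial and the oxidiser.
4. Guide goes back to the west ledge with the chlorine cylinder.
5. Guide goes to the east ledge with the chlorine cylinder and the solvent jar.
6. Guide goes back to the west ledge with the chlorine cylinder.
7. Guide goes to the east ledge with the acid flask and the chlorine cylinder.

7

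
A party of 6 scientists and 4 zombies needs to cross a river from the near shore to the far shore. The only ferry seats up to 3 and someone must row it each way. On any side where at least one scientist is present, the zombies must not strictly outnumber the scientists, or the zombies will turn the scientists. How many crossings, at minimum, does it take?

Counting alone: each trip to the far shore takes at most 3 across and each return brings at least 1 back, so after t trips out (and t−1 returns) at most 3t − (t−1) of the 10 are across; that first reaches 10 at t = 5, so at least 9 crossings are needed.
The plan below uses exactly 9 crossings, so it is optimal:
1. 2 zombies → the far shore.  (the near shore: 6S 2Z; the far shore: 0S 2Z)
2. 1 zombie ← the near shore.  (the near shore: 6S 3Z; the far shore: 0S 1Z)
3. 3 zombies → the far shore.  (the near shore: 6S 0Z; the far shore: 0S 4Z)
4. 1 zombie ← the near shore.  (the near shore: 6S 1Z; the far shore: 0S 3Z)
5. 3 scientists → the far shore.  (the near shore: 3S 1Z; the far shore: 3S 3Z)
6. 1 zombie ← the near shore.  (the near shore: 3S 2Z; the far shore: 3S 2Z)
7. 1 scientist and 2 zombies → the far shore.  (the near shore: 2S 0Z; the far shore: 4S 4Z)
8. 1 zombie ← the near shore.  (the near shore: 2S 1Z; the far shore: 4S 3Z)
9. 2 scientists and 1 zombie → the far shore.  (the near shore: 0S 0Z; the far shore: 6S 4Z)

9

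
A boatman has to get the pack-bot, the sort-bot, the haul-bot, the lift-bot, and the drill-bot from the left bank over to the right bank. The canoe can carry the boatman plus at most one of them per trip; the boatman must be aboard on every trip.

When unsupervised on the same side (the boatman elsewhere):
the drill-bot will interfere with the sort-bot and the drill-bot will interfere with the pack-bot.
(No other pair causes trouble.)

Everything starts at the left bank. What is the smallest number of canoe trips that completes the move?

11

Counting alone: the boatman can take at most 1 across per trip to the right bank, so moving all 5 needs at least 5 loaded trips out, with a return between consecutive ones — at least 9 crossings.
The safety rule pushes this higher. Following every safe sequence of crossings, the most of the 5 that can be at the right bank as the canoe arrives there on crossing 9 is 4 — never all 5.
So no plan with fewer than 11 crossings exists, and this one achieves 11:
1. Boatman goes to the right bank with the drill-bot.
2. Boatman goes back to the left bank alone.
3. Boatman goes to the right bank with the pack-bot.
4. Boatman goes back to the left bank with the drill-bot.
5. Boatman goes to the right bank with the sort-bot.
6. Boatman goes back to the left bank alone.
7. Boatman goes to the right bank with the haul-bot.
8. Boatman goes back to the left bank alone.
9. Boatman goes to the right bank with the lift-bot.
10. Boatman goes back to the left bank alone.
11. Boatman goes to the right bank with the drill-bot.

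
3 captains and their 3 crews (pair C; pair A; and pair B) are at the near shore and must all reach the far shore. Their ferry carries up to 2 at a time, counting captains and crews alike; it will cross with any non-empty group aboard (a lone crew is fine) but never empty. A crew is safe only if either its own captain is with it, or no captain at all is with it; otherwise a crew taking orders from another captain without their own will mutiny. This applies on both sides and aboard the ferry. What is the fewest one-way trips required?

11

Counting alone: each trip to the far shore takes at most 2 across and each return brings at least 1 back, so after t trips out (and t−1 returns) at most 2t − (t−1) of the 6 are across; that first reaches 6 at t = 5, so at least 9 crossings are needed.
The safety rule pushes this higher. Following every safe sequence of crossings, the most of the 6 that can be at the far shore as the ferry arrives there on crossing 9 is 5 — never all 6.
So no plan with fewer than 11 crossings exists, and this one achieves 11:
1. captain C and crew C cross → the far shore.
2. captain C crosses ← the near shore.
3. crew A and crew B cross → the far shore.
4. crew C crosses ← the near shore.
5. captain A and captain B cross → the far shore.
6. captain A and crew A cross ← the near shore.
7. captain A and captain C cross → the far shore.
8. crew B crosses ← the near shore.
9. crew A and crew C cross → the far shore.
10. captain B crosses ← the near shore.
11. captain B and crew B cross → the far shore.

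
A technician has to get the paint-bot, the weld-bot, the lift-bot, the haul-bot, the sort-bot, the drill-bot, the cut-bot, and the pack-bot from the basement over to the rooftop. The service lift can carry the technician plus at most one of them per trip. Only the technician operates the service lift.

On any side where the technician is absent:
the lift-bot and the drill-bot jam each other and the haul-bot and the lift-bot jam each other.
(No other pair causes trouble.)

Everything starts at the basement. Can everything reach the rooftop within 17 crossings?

Yes — this plan uses 17 crossings (≤ 17):
1. Technician goes to the rooftop with the lift-bot.  [the basement: the cut-bot, the drill-bot, the haul-bot, the pack-bot, the paint-bot, the sort-bot, the weld-bot | the rooftop: the lift-bot]
2. Technician goes back to the basement alone.  [the basement: the cut-bot, the drill-bot, the haul-bot, the pack-bot, the paint-bot, the sort-bot, the weld-bot | the rooftop: the lift-bot]
3. Technician goes to the rooftop with the paint-bot.  [the basement: the cut-bot, the drill-bot, the haul-bot, the pack-bot, the sort-bot, the weld-bot | the rooftop: the lift-bot, the paint-bot]
4. Technician goes back to the basement alone.  [the basement: the cut-bot, the drill-bot, the haul-bot, the pack-bot, the sort-bot, the weld-bot | the rooftop: the lift-bot, the paint-bot]
5. Technician goes to the rooftop with the weld-bot.  [the basement: the cut-bot, the drill-bot, the haul-bot, the pack-bot, the sort-bot | the rooftop: the lift-bot, the paint-bot, the weld-bot]
6. Technician goes back to the basement alone.  [the basement: the cut-bot, the drill-bot, the haul-bot, the pack-bot, the sort-bot | the rooftop: the lift-bot, the paint-bot, the weld-bot]
7. Technician goes to the rooftop with the haul-bot.  [the basement: the cut-bot, the drill-bot, the pack-bot, the sort-bot | the rooftop: the haul-bot, the lift-bot, the paint-bot, the weld-bot]
8. Technician goes back to the basement with the lift-bot.  [the basement: the cut-bot, the drill-bot, the lift-bot, the pack-bot, the sort-bot | the rooftop: the haul-bot, the paint-bot, the weld-bot]
9. Technician goes to the rooftop with the drill-bot.  [the basement: the cut-bot, the lift-bot, the pack-bot, the sort-bot | the rooftop: the drill-bot, the haul-bot, the paint-bot, the weld-bot]
10. Technician goes back to the basement alone.  [the basement: the cut-bot, the lift-bot, the pack-bot, the sort-bot | the rooftop: the drill-bot, the haul-bot, the paint-bot, the weld-bot]
11. Technician goes to the rooftop with the sort-bot.  [the basement: the cut-bot, the lift-bot, the pack-bot | the rooftop: the drill-bot, the haul-bot, the paint-bot, the sort-bot, the weld-bot]
12. Technician goes back to the basement alone.  [the basement: the cut-bot, the lift-bot, the pack-bot | the rooftop: the drill-bot, the haul-bot, the paint-bot, the sort-bot, the weld-bot]
13. Technician goes to the rooftop with the cut-bot.  [the basement: the lift-bot, the pack-bot | the rooftop: the cut-bot, the drill-bot, the haul-bot, the paint-bot, the sort-bot, the weld-bot]
14. Technician goes back to the basement alone.  [the basement: the lift-bot, the pack-bot | the rooftop: the cut-bot, the drill-bot, the haul-bot, the paint-bot, the sort-bot, the weld-bot]
15. Technician goes to the rooftop with the pack-bot.  [the basement: the lift-bot | the rooftop: the cut-bot, the drill-bot, the haul-bot, the pack-bot, the paint-bot, the sort-bot, the weld-bot]
16. Technician goes back to the basement alone.  [the basement: the lift-bot | the rooftop: the cut-bot, the drill-bot, the haul-bot, the pack-bot, the paint-bot, the sort-bot, the weld-bot]
17. Technician goes to the rooftop with the lift-bot.  [the basement: — | the rooftop: the cut-bot, the drill-bot, the haul-bot, the lift-bot, the pack-bot, the paint-bot, the sort-bot, the weld-bot]

Yes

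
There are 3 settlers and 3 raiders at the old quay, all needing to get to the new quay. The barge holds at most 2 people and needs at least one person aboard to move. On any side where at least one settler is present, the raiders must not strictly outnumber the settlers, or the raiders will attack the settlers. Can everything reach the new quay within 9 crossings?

Counting alone: each trip to the new quay takes at most 2 across and each return brings at least 1 back, so after t trips out (and t−1 returns) at most 2t − (t−1) of the 6 are across; that first reaches 6 at t = 5, so at least 9 crossings are needed.
The safety rule pushes this higher. Following every safe sequence of crossings, the most of the 6 that can be at the new quay as the barge arrives there on crossing 9 is 5 — never all 6.
So the move cannot be finished within 9 crossings. (The shortest complete plan takes 11:)
1. 2 raiders → the new quay.  (the old quay: 3S 1R; the new quay: 0S 2R)
2. 1 raider ← the old quay.  (the old quay: 3S 2R; the new quay: 0S 1R)
3. 2 raiders → the new quay.  (the old quay: 3S 0R; the new quay: 0S 3R)
4. 1 raider ← the old quay.  (the old quay: 3S 1R; the new quay: 0S 2R)
5. 2 settlers → the new quay.  (the old quay: 1S 1R; the new quay: 2S 2R)
6. 1 settler and 1 raider ← the old quay.  (the old quay: 2S 2R; the new quay: 1S 1R)
7. 2 settlers → the new quay.  (the old quay: 0S 2R; the new quay: 3S 1R)
8. 1 raider ← the old quay.  (the old quay: 0S 3R; the new quay: 3S 0R)
9. 2 raiders → the new quay.  (the old quay: 0S 1R; the new quay: 3S 2R)
10. 1 raider ← the old quay.  (the old quay: 0S 2R; the new quay: 3S 1R)
11. 2 raiders → the new quay.  (the old quay: 0S 0R; the new quay: 3S 3R)

No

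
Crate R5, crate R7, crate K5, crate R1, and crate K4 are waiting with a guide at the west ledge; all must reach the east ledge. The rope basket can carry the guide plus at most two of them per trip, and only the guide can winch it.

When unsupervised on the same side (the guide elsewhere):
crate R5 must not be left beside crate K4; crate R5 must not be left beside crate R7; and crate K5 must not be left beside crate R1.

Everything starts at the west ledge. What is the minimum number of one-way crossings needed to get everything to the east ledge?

5

Counting alone: the guide can take at most 2 across per trip to the east ledge, so moving all 5 needs at least 3 loaded trips out, with a return between consecutive ones — at least 5 crossings.
The plan below uses exactly 5 crossings, so it is optimal:
1. Guide goes to the east ledge with crate K5 and crate R5.
2. Guide goes back to the west ledge alone.
3. Guide goes to the east ledge with crate K4 and crate R7.
4. Guide goes back to the west ledge with crate R5.
5. Guide goes to the east ledge with crate R1 and crate R5.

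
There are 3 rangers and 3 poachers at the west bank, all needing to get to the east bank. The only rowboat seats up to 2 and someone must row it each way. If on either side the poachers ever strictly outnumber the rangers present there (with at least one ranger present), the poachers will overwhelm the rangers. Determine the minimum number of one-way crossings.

11

Counting alone: each trip to the east bank takes at most 2 across and each return brings at least 1 back, so after t trips out (and t−1 returns) at most 2t − (t−1) of the 6 are across; that first reaches 6 at t = 5, so at least 9 crossings are needed.
The safety rule pushes this higher. Following every safe sequence of crossings, the most of the 6 that can be at the east bank as the rowboat arrives there on crossing 9 is 5 — never all 6.
So no plan with fewer than 11 crossings exists, and this one achieves 11:
1. 2 poachers → the east bank.  (the west bank: 3R 1P; the east bank: 0R 2P)
2. 1 poacher ← the west bank.  (the west bank: 3R 2P; the east bank: 0R 1P)
3. 2 poachers → the east bank.  (the west bank: 3R 0P; the east bank: 0R 3P)
4. 1 poacher ← the west bank.  (the west bank: 3R 1P; the east bank: 0R 2P)
5. 2 rangers → the east bank.  (the west bank: 1R 1P; the east bank: 2R 2P)
6. 1 ranger and 1 poacher ← the west bank.  (the west bank: 2R 2P; the east bank: 1R 1P)
7. 2 rangers → the east bank.  (the west bank: 0R 2P; the east bank: 3R 1P)
8. 1 poacher ← the west bank.  (the west bank: 0R 3P; the east bank: 3R 0P)
9. 2 poachers → the east bank.  (the west bank: 0R 1P; the east bank: 3R 2P)
10. 1 poacher ← the west bank.  (the west bank: 0R 2P; the east bank: 3R 1P)
11. 2 poachers → the east bank.  (the west bank: 0R 0P; the east bank: 3R 3P)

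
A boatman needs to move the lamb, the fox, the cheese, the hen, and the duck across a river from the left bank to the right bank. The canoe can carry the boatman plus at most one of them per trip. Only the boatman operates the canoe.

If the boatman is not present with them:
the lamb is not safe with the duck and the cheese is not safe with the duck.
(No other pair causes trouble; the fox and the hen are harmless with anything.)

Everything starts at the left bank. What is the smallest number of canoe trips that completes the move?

Counting alone: the boatman can take at most 1 across per trip to the right bank, so moving all 5 needs at least 5 loaded trips out, with a return between consecutive ones — at least 9 crossings.
The safety rule pushes this higher. Following every safe sequence of crossings, the most of the 5 that can be at the right bank as the canoe arrives there on crossing 9 is 4 — never all 5.
So no plan with fewer than 11 crossings exists, and this one achieves 11:
1. Boatman goes to the right bank with the duck.  [the left bank: the cheese, the fox, the hen, the lamb | the right bank: the duck]
2. Boatman goes back to the left bank alone.  [the left bank: the cheese, the fox, the hen, the lamb | the right bank: the duck]
3. Boatman goes to the right bank with the lamb.  [the left bank: the cheese, the fox, the hen | the right bank: the duck, the lamb]
4. Boatman goes back to the left bank with the duck.  [the left bank: the cheese, the duck, the fox, the hen | the right bank: the lamb]
5. Boatman goes to the right bank with the cheese.  [the left bank: the duck, the fox, the hen | the right bank: the cheese, the lamb]
6. Boatman goes back to the left bank alone.  [the left bank: the duck, the fox, the hen | the right bank: the cheese, the lamb]
7. Boatman goes to the right bank with the fox.  [the left bank: the duck, the hen | the right bank: the cheese, the fox, the lamb]
8. Boatman goes back to the left bank alone.  [the left bank: the duck, the hen | the right bank: the cheese, the fox, the lamb]
9. Boatman goes to the right bank with the hen.  [the left bank: the duck | the right bank: the cheese, the fox, the hen, the lamb]
10. Boatman goes back to the left bank alone.  [the left bank: the duck | the right bank: the cheese, the fox, the hen, the lamb]
11. Boatman goes to the right bank with the duck.  [the left bank: — | the right bank: the cheese, the duck, the fox, the hen, the lamb]

11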